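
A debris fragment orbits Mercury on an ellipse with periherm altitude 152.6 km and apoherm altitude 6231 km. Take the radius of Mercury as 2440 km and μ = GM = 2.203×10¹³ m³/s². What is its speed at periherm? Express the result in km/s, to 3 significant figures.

v ≈ 3.62 km/s

r_p = 2440 + 152.6 = 2592.6 km = 2.5926×10⁶ m.
r_a = 2440 + 6231 = 8671.0 km = 8.6710×10⁶ m.
Semi-major axis a = (r_p + r_a)/2 = 5631.8 km = 5.632×10⁶ m.
Vis-viva: v² = μ(2/r − 1/a) = 2.203×10¹³ × (7.714×10⁻⁷ − 1.776×10⁻⁷) = 1.308×10⁷ m²/s².
v = 3617 m/s = 3.617 km/s.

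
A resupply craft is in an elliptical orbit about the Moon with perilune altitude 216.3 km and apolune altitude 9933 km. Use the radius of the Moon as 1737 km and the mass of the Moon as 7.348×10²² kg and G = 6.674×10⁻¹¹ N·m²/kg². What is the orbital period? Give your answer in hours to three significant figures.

T ≈ 14.0 hours

μ = GM = 6.674×10⁻¹¹ × 7.348×10²² = 4.904×10¹² m³/s².
r_p = 1737 + 216.3 = 1953.3 km = 1.9533×10⁶ m.
r_a = 1737 + 9933 = 11670 km = 1.1670×10⁷ m.
Semi-major axis a = (r_p + r_a)/2 = (1953.3 + 11670)/2 = 6811.6 km = 6.812×10⁶ m.
By Kepler's third law T = 2π√(a³/μ) = 2π × 8.028×10³ = 5.044×10⁴ s.
= 14.01 hours.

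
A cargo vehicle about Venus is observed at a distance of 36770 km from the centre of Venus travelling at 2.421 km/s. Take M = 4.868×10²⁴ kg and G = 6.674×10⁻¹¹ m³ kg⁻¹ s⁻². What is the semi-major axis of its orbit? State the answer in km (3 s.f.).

a ≈ 27500 km

μ = GM = 6.674×10⁻¹¹ × 4.868×10²⁴ = 3.249×10¹⁴ m³/s².
r = 3.677×10⁷ m.
Specific orbital energy ε = v²/2 − μ/r = (2421)²/2 − 3.249×10¹⁴/3.677×10⁷ = -5.905×10⁶ J/kg.
Since ε = −μ/(2a), a = −μ/(2ε) = 2.751×10⁷ m = 27509 km.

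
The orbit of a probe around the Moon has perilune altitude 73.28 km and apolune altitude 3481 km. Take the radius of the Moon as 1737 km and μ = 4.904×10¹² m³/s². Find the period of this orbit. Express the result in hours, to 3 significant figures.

r_p = 1737 + 73.28 = 1810.3 km = 1.8103×10⁶ m.
r_a = 1737 + 3481 = 5218.0 km = 5.2180×10⁶ m.
Semi-major axis a = (r_p + r_a)/2 = (1810.3 + 5218.0)/2 = 3514.1 km = 3.514×10⁶ m.
By Kepler's third law T = 2π√(a³/μ) = 2π × 2.975×10³ = 1.869×10⁴ s.
= 5.192 hours.

T ≈ 5.19 hours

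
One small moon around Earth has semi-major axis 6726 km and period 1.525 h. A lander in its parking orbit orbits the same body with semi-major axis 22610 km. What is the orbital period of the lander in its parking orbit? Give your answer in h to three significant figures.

T₂ ≈ 9.40 h

Kepler's third law: T² ∝ a³, so T₂ = T₁ (a₂/a₁)^(3/2).
a₂/a₁ = 3.362, (a₂/a₁)^(3/2) = 6.163.
T₂ = 1.525 × 6.163 = 9.399 h.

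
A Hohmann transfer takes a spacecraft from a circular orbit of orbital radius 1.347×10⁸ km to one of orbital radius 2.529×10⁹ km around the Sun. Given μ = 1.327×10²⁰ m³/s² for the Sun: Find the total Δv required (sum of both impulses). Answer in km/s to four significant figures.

Δv_total ≈ 16.80 km/s

r₁ = 1.347×10⁸ km = 1.347×10¹¹ m.
r₂ = 2.529×10⁹ km = 2.529×10¹² m.
Transfer ellipse a_t = (r₁ + r₂)/2 = 1.332×10¹² m.
At r₁: circular v_c1 = √(μ/r₁) = 31390 m/s; transfer-perihelion v_p = √[μ(2/r₁ − 1/a_t)] = 43250 m/s.
Δv₁ = v_p − v_c1 = 11860 m/s.
At r₂: circular v_c2 = √(μ/r₂) = 7244 m/s; transfer-aphelion v_a = √[μ(2/r₂ − 1/a_t)] = 2304 m/s.
Δv₂ = v_c2 − v_a = 4940 m/s.
Total Δv = Δv₁ + Δv₂ = 16800 m/s = 16.80 km/s.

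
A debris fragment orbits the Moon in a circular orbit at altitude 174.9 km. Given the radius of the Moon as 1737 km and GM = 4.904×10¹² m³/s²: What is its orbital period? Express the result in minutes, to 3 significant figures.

r = 1737 + 174.9 = 1911.9 km = 1.9119×10⁶ m.
Kepler's third law: T = 2π√(r³/μ) = 2π√((1.912×10⁶)³ / 4.904×10¹²).
r³/μ = 1.425×10⁶ s², so T = 2π × 1.194×10³ = 7.501×10³ s.
Converting: 7.501×10³ s ÷ 60.00 = 125.0 minutes.

T ≈ 125 minutes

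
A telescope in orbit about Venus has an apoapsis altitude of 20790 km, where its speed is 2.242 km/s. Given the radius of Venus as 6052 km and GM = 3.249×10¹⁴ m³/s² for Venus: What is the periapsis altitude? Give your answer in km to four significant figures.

r_a = 6052 + 20790 = 26842 km = 2.684×10⁷ m.
Specific energy ε = v²/2 − μ/r = -9.591×10⁶ J/kg, so a = −μ/(2ε) = 1.694×10⁷ m.
The apsides satisfy r_p + r_a = 2a, so the periapsis radius is 2a − r_a = 7.034×10⁶ m = 7033.9 km.
Periapsis altitude = 7033.9 − 6052 = 981.92 km.

periapsis altitude ≈ 981.9 km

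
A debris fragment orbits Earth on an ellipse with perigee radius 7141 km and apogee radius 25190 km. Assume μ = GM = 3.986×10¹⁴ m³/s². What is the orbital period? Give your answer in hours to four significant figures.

Semi-major axis a = (r_p + r_a)/2 = (7141.0 + 25190)/2 = 16166 km = 1.617×10⁷ m.
By Kepler's third law T = 2π√(a³/μ) = 2π × 3.255×10³ = 2.045×10⁴ s.
= 5.682 hours.

T ≈ 5.682 hours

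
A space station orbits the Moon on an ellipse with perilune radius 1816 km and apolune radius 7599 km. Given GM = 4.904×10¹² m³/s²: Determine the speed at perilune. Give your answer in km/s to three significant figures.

Semi-major axis a = (r_p + r_a)/2 = 4707.5 km = 4.708×10⁶ m.
Vis-viva: v² = μ(2/r − 1/a) = 4.904×10¹² × (1.101×10⁻⁶ − 2.124×10⁻⁷) = 4.359×10⁶ m²/s².
v = 2088 m/s = 2.088 km/s.

v ≈ 2.09 km/s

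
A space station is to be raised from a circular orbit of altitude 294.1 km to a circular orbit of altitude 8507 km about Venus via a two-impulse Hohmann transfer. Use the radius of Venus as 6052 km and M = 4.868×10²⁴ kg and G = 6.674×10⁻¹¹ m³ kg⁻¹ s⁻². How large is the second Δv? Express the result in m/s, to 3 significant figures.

Δv ≈ 1040 m/s

μ = GM = 6.674×10⁻¹¹ × 4.868×10²⁴ = 3.249×10¹⁴ m³/s².
r₁ = 6052 + 294.1 = 6346.1 km = 6.3461×10⁶ m.
r₂ = 6052 + 8507 = 14559 km = 1.4559×10⁷ m.
Transfer ellipse a_t = (r₁ + r₂)/2 = 1.045×10⁷ m.
At r₁: circular v_c1 = √(μ/r₁) = 7155 m/s; transfer-periapsis v_p = √[μ(2/r₁ − 1/a_t)] = 8444 m/s.
At r₂: circular v_c2 = √(μ/r₂) = 4724 m/s; transfer-apoapsis v_a = √[μ(2/r₂ − 1/a_t)] = 3681 m/s.
Δv₂ = v_c2 − v_a = 1043 m/s.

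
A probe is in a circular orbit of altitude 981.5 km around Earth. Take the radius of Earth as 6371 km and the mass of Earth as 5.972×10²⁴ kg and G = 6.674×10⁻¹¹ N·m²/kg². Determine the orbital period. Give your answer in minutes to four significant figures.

T ≈ 104.6 minutes

μ = GM = 6.674×10⁻¹¹ × 5.972×10²⁴ = 3.986×10¹⁴ m³/s².
r = 6371 + 981.5 = 7352.5 km = 7.3525×10⁶ m.
Kepler's third law: T = 2π√(r³/μ) = 2π√((7.352×10⁶)³ / 3.986×10¹⁴).
r³/μ = 9.972×10⁵ s², so T = 2π × 9.986×10² = 6.275×10³ s.
Converting: 6.275×10³ s ÷ 60.00 = 104.6 minutes.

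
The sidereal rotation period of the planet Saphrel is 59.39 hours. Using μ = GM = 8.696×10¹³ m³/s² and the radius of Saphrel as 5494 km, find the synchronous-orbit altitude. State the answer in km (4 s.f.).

h_sync ≈ 41030 km

T = 59.39 hours = 2.138×10⁵ s.
A synchronous orbit has period T, so by Kepler's third law a = (μT²/4π²)^(1/3).
μT²/4π² = 8.696×10¹³ × (2.138×10⁵)² / 39.48 = 1.007×10²³ m³.
a = 4.652×10⁷ m = 46523 km.
Altitude h = a − R = 46523 − 5494 = 41029 km.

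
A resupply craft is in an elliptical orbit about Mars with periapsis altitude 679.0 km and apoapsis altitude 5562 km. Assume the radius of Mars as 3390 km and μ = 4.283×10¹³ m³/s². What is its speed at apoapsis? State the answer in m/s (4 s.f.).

r_p = 3390 + 679.0 = 4069.0 km = 4.0690×10⁶ m.
r_a = 3390 + 5562 = 8952.0 km = 8.9520×10⁶ m.
Semi-major axis a = (r_p + r_a)/2 = 6510.5 km = 6.510×10⁶ m.
Vis-viva: v² = μ(2/r − 1/a) = 4.283×10¹³ × (2.234×10⁻⁷ − 1.536×10⁻⁷) = 2.990×10⁶ m²/s².
v = 1729 m/s.

v ≈ 1729 m/s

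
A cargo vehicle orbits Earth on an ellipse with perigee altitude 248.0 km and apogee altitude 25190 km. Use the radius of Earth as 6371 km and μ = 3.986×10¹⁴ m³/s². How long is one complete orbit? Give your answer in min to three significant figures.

T ≈ 437 min

r_p = 6371 + 248.0 = 6619.0 km = 6.6190×10⁶ m.
r_a = 6371 + 25190 = 31561 km = 3.1561×10⁷ m.
Semi-major axis a = (r_p + r_a)/2 = (6619.0 + 31561)/2 = 19090 km = 1.909×10⁷ m.
By Kepler's third law T = 2π√(a³/μ) = 2π × 4.178×10³ = 2.625×10⁴ s.
= 437.5 min.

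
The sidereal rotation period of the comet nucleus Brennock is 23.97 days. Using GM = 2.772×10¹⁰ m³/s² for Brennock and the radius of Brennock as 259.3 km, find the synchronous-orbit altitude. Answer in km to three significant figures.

h_sync ≈ 14200 km

T = 23.97 days = 2.071×10⁶ s.
A synchronous orbit has period T, so by Kepler's third law a = (μT²/4π²)^(1/3).
μT²/4π² = 2.772×10¹⁰ × (2.071×10⁶)² / 39.48 = 3.012×10²¹ m³.
a = 1.444×10⁷ m = 14441 km.
Altitude h = a − R = 14441 − 259.3 = 14182 km.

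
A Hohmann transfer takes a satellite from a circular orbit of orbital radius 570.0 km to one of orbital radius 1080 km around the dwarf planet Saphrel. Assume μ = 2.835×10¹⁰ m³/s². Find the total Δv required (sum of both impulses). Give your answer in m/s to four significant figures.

r₁ = 570.0 km = 5.700×10⁵ m.
r₂ = 1080 km = 1.080×10⁶ m.
Transfer ellipse a_t = (r₁ + r₂)/2 = 8.250×10⁵ m.
At r₁: circular v_c1 = √(μ/r₁) = 223.0 m/s; transfer-periapsis v_p = √[μ(2/r₁ − 1/a_t)] = 255.2 m/s.
Δv₁ = v_p − v_c1 = 32.15 m/s.
At r₂: circular v_c2 = √(μ/r₂) = 162.0 m/s; transfer-apoapsis v_a = √[μ(2/r₂ − 1/a_t)] = 134.7 m/s.
Δv₂ = v_c2 − v_a = 27.35 m/s.
Total Δv = Δv₁ + Δv₂ = 59.50 m/s.

Δv_total ≈ 59.50 m/s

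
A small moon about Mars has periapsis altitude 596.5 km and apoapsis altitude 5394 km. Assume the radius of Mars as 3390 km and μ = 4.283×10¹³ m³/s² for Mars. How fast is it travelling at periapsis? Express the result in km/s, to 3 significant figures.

r_p = 3390 + 596.5 = 3986.5 km = 3.9865×10⁶ m.
r_a = 3390 + 5394 = 8784.0 km = 8.7840×10⁶ m.
Semi-major axis a = (r_p + r_a)/2 = 6385.2 km = 6.385×10⁶ m.
Vis-viva: v² = μ(2/r − 1/a) = 4.283×10¹³ × (5.017×10⁻⁷ − 1.566×10⁻⁷) = 1.478×10⁷ m²/s².
v = 3844 m/s = 3.844 km/s.

v ≈ 3.84 km/s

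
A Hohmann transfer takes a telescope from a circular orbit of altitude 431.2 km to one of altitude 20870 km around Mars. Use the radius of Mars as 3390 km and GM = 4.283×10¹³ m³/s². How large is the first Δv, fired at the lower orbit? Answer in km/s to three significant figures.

r₁ = 3390 + 431.2 = 3821.2 km = 3.8212×10⁶ m.
r₂ = 3390 + 20870 = 24260 km = 2.4260×10⁷ m.
Transfer ellipse a_t = (r₁ + r₂)/2 = 1.404×10⁷ m.
At r₁: circular v_c1 = √(μ/r₁) = 3348 m/s; transfer-periapsis v_p = √[μ(2/r₁ − 1/a_t)] = 4401 m/s.
Δv₁ = v_p − v_c1 = 1053 m/s.
= 1.053 km/s.

Δv ≈ 1.05 km/s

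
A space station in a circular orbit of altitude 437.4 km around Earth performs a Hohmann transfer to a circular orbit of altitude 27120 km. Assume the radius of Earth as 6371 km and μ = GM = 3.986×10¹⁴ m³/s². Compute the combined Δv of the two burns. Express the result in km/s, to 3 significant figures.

r₁ = 6371 + 437.4 = 6808.4 km = 6.8084×10⁶ m.
r₂ = 6371 + 27120 = 33491 km = 3.3491×10⁷ m.
Transfer ellipse a_t = (r₁ + r₂)/2 = 2.015×10⁷ m.
At r₁: circular v_c1 = √(μ/r₁) = 7651 m/s; transfer-perigee v_p = √[μ(2/r₁ − 1/a_t)] = 9865 m/s.
Δv₁ = v_p − v_c1 = 2213 m/s.
At r₂: circular v_c2 = √(μ/r₂) = 3450 m/s; transfer-apogee v_a = √[μ(2/r₂ − 1/a_t)] = 2005 m/s.
Δv₂ = v_c2 − v_a = 1445 m/s.
Total Δv = Δv₁ + Δv₂ = 3658 m/s = 3.658 km/s.

Δv_total ≈ 3.66 km/s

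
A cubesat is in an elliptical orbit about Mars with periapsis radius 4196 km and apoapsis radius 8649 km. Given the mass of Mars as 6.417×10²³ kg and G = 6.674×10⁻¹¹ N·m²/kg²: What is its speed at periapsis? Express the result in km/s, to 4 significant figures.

μ = GM = 6.674×10⁻¹¹ × 6.417×10²³ = 4.283×10¹³ m³/s².
Semi-major axis a = (r_p + r_a)/2 = 6422.5 km = 6.422×10⁶ m.
Vis-viva: v² = μ(2/r − 1/a) = 4.283×10¹³ × (4.766×10⁻⁷ − 1.557×10⁻⁷) = 1.374×10⁷ m²/s².
v = 3707 m/s = 3.707 km/s.

v ≈ 3.707 km/s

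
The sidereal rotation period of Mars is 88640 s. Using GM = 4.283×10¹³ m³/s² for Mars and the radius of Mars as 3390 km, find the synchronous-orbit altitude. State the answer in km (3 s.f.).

A synchronous orbit has period T, so by Kepler's third law a = (μT²/4π²)^(1/3).
μT²/4π² = 4.283×10¹³ × (8.864×10⁴)² / 39.48 = 8.524×10²¹ m³.
a = 2.043×10⁷ m = 20428 km.
Altitude h = a − R = 20428 − 3390 = 17038 km.

h_sync ≈ 17000 km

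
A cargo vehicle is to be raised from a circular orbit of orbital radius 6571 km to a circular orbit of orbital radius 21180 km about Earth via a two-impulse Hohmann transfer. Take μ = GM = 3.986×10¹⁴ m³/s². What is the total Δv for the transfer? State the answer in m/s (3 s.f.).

r₁ = 6571 km = 6.571×10⁶ m.
r₂ = 21180 km = 2.118×10⁷ m.
Transfer ellipse a_t = (r₁ + r₂)/2 = 1.388×10⁷ m.
At r₁: circular v_c1 = √(μ/r₁) = 7788 m/s; transfer-perigee v_p = √[μ(2/r₁ − 1/a_t)] = 9623 m/s.
Δv₁ = v_p − v_c1 = 1834 m/s.
At r₂: circular v_c2 = √(μ/r₂) = 4338 m/s; transfer-apogee v_a = √[μ(2/r₂ − 1/a_t)] = 2985 m/s.
Δv₂ = v_c2 − v_a = 1353 m/s.
Total Δv = Δv₁ + Δv₂ = 3187 m/s.

Δv_total ≈ 3190 m/s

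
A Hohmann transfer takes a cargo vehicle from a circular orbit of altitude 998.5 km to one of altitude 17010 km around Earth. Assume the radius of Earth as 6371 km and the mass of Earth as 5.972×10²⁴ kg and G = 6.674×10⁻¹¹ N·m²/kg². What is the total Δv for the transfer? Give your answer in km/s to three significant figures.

μ = GM = 6.674×10⁻¹¹ × 5.972×10²⁴ = 3.986×10¹⁴ m³/s².
r₁ = 6371 + 998.5 = 7369.5 km = 7.3695×10⁶ m.
r₂ = 6371 + 17010 = 23381 km = 2.3381×10⁷ m.
Transfer ellipse a_t = (r₁ + r₂)/2 = 1.538×10⁷ m.
At r₁: circular v_c1 = √(μ/r₁) = 7354 m/s; transfer-perigee v_p = √[μ(2/r₁ − 1/a_t)] = 9069 m/s.
Δv₁ = v_p − v_c1 = 1715 m/s.
At r₂: circular v_c2 = √(μ/r₂) = 4129 m/s; transfer-apogee v_a = √[μ(2/r₂ − 1/a_t)] = 2858 m/s.
Δv₂ = v_c2 − v_a = 1270 m/s.
Total Δv = Δv₁ + Δv₂ = 2985 m/s = 2.985 km/s.

Δv_total ≈ 2.99 km/s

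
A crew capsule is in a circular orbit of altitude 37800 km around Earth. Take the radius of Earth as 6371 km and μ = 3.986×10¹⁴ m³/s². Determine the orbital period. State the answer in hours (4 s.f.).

T ≈ 25.66 hours

r = 6371 + 37800 = 44171 km = 4.4171×10⁷ m.
Kepler's third law: T = 2π√(r³/μ) = 2π√((4.417×10⁷)³ / 3.986×10¹⁴).
r³/μ = 2.162×10⁸ s², so T = 2π × 1.470×10⁴ = 9.239×10⁴ s.
Converting: 9.239×10⁴ s ÷ 3600 = 25.66 hours.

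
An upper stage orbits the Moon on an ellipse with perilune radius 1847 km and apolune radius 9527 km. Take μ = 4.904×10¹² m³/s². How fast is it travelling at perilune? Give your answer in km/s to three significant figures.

Semi-major axis a = (r_p + r_a)/2 = 5687.0 km = 5.687×10⁶ m.
Vis-viva: v² = μ(2/r − 1/a) = 4.904×10¹² × (1.083×10⁻⁶ − 1.758×10⁻⁷) = 4.448×10⁶ m²/s².
v = 2109 m/s = 2.109 km/s.

v ≈ 2.11 km/s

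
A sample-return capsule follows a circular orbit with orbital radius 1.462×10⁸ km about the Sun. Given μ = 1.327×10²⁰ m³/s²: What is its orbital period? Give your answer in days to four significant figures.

T ≈ 352.9 days

r = 1.462×10⁸ km = 1.462×10¹¹ m.
Kepler's third law: T = 2π√(r³/μ) = 2π√((1.462×10¹¹)³ / 1.327×10²⁰).
r³/μ = 2.355×10¹³ s², so T = 2π × 4.853×10⁶ = 3.049×10⁷ s.
Converting: 3.049×10⁷ s ÷ 86400 = 352.9 days.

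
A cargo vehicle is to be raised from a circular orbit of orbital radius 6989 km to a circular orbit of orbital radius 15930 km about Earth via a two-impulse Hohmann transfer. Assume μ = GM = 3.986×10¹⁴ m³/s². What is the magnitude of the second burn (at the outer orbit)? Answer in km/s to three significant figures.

r₁ = 6989 km = 6.989×10⁶ m.
r₂ = 15930 km = 1.593×10⁷ m.
Transfer ellipse a_t = (r₁ + r₂)/2 = 1.146×10⁷ m.
At r₁: circular v_c1 = √(μ/r₁) = 7552 m/s; transfer-perigee v_p = √[μ(2/r₁ − 1/a_t)] = 8904 m/s.
At r₂: circular v_c2 = √(μ/r₂) = 5002 m/s; transfer-apogee v_a = √[μ(2/r₂ − 1/a_t)] = 3906 m/s.
Δv₂ = v_c2 − v_a = 1096 m/s.
= 1.096 km/s.

Δv ≈ 1.10 km/s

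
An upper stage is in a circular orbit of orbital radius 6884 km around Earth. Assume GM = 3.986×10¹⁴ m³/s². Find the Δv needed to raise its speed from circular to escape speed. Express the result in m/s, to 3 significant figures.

Δv ≈ 3150 m/s

r = 6884 km = 6.884×10⁶ m.
Circular speed v_c = √(μ/r) = 7609 m/s.
Escape speed v_esc = √(2μ/r) = √2 × v_c = 10760 m/s.
Δv = v_esc − v_c = 3152 m/s.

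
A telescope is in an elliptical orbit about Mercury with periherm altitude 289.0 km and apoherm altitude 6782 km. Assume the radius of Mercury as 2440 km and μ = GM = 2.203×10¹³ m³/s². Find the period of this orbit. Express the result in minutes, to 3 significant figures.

r_p = 2440 + 289.0 = 2729.0 km = 2.7290×10⁶ m.
r_a = 2440 + 6782 = 9222.0 km = 9.2220×10⁶ m.
Semi-major axis a = (r_p + r_a)/2 = (2729.0 + 9222.0)/2 = 5975.5 km = 5.976×10⁶ m.
By Kepler's third law T = 2π√(a³/μ) = 2π × 3.112×10³ = 1.955×10⁴ s.
= 325.9 minutes.

T ≈ 326 minutes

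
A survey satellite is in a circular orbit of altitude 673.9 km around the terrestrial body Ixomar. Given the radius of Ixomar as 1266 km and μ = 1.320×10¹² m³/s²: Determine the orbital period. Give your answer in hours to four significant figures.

r = 1266 + 673.9 = 1939.9 km = 1.9399×10⁶ m.
Kepler's third law: T = 2π√(r³/μ) = 2π√((1.940×10⁶)³ / 1.320×10¹²).
r³/μ = 5.530×10⁶ s², so T = 2π × 2.352×10³ = 1.478×10⁴ s.
Converting: 1.478×10⁴ s ÷ 3600 = 4.104 hours.

T ≈ 4.104 hours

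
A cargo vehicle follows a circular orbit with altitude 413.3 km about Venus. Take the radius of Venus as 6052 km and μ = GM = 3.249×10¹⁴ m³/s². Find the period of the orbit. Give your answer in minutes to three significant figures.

r = 6052 + 413.3 = 6465.3 km = 6.4653×10⁶ m.
Kepler's third law: T = 2π√(r³/μ) = 2π√((6.465×10⁶)³ / 3.249×10¹⁴).
r³/μ = 8.318×10⁵ s², so T = 2π × 9.120×10² = 5.730×10³ s.
Converting: 5.730×10³ s ÷ 60.00 = 95.51 minutes.

T ≈ 95.5 minutes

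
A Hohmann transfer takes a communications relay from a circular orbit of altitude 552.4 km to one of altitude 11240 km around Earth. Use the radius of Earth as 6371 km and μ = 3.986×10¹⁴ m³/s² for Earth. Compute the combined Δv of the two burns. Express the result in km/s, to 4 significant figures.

r₁ = 6371 + 552.4 = 6923.4 km = 6.9234×10⁶ m.
r₂ = 6371 + 11240 = 17611 km = 1.7611×10⁷ m.
Transfer ellipse a_t = (r₁ + r₂)/2 = 1.227×10⁷ m.
At r₁: circular v_c1 = √(μ/r₁) = 7588 m/s; transfer-perigee v_p = √[μ(2/r₁ − 1/a_t)] = 9091 m/s.
Δv₁ = v_p − v_c1 = 1504 m/s.
At r₂: circular v_c2 = √(μ/r₂) = 4757 m/s; transfer-apogee v_a = √[μ(2/r₂ − 1/a_t)] = 3574 m/s.
Δv₂ = v_c2 − v_a = 1183 m/s.
Total Δv = Δv₁ + Δv₂ = 2687 m/s = 2.687 km/s.

Δv_total ≈ 2.687 km/s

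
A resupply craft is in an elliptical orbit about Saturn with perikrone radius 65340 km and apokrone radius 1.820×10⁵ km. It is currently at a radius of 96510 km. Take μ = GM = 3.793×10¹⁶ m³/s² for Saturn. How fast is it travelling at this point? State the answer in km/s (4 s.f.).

Semi-major axis a = (r_p + r_a)/2 = 1.2367×10⁵ km = 1.237×10⁸ m.
Vis-viva: v² = μ(2/r − 1/a) = 3.793×10¹⁶ × (2.072×10⁻⁸ − 8.086×10⁻⁹) = 4.793×10⁸ m²/s².
v = 21890 m/s = 21.89 km/s.

v ≈ 21.89 km/s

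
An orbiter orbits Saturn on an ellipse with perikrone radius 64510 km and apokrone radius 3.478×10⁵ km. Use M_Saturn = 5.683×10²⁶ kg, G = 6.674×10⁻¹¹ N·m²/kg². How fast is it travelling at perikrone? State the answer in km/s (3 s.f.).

μ = GM = 6.674×10⁻¹¹ × 5.683×10²⁶ = 3.793×10¹⁶ m³/s².
Semi-major axis a = (r_p + r_a)/2 = 2.0616×10⁵ km = 2.062×10⁸ m.
Vis-viva: v² = μ(2/r − 1/a) = 3.793×10¹⁶ × (3.100×10⁻⁸ − 4.851×10⁻⁹) = 9.919×10⁸ m²/s².
v = 31490 m/s = 31.49 km/s.

v ≈ 31.5 km/s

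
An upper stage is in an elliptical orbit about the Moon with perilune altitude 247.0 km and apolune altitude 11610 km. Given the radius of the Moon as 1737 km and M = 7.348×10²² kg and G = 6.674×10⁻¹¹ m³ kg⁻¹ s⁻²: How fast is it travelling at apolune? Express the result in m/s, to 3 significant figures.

v ≈ 308 m/s

μ = GM = 6.674×10⁻¹¹ × 7.348×10²² = 4.904×10¹² m³/s².
r_p = 1737 + 247.0 = 1984.0 km = 1.9840×10⁶ m.
r_a = 1737 + 11610 = 13347 km = 1.3347×10⁷ m.
Semi-major axis a = (r_p + r_a)/2 = 7665.5 km = 7.666×10⁶ m.
Vis-viva: v² = μ(2/r − 1/a) = 4.904×10¹² × (1.498×10⁻⁷ − 1.305×10⁻⁷) = 9.510×10⁴ m²/s².
v = 308.4 m/s.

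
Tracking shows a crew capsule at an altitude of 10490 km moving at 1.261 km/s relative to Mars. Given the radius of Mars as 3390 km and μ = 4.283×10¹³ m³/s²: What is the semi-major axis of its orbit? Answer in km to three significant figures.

a ≈ 9350 km

r = 3390 + 10490 = 13880 km = 1.388×10⁷ m.
Vis-viva rearranged: 1/a = 2/r − v²/μ = 1.441×10⁻⁷ − 3.713×10⁻⁸ = 1.070×10⁻⁷ m⁻¹.
a = 9.349×10⁶ m = 9348.8 km.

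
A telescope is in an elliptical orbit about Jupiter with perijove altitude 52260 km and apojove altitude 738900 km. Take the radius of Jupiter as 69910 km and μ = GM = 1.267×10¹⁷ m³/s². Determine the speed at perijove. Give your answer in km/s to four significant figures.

v ≈ 42.45 km/s

r_p = 69910 + 52260 = 122170 km = 1.2217×10⁸ m.
r_a = 69910 + 738900 = 808810 km = 8.0881×10⁸ m.
Semi-major axis a = (r_p + r_a)/2 = 4.6549×10⁵ km = 4.655×10⁸ m.
Vis-viva: v² = μ(2/r − 1/a) = 1.267×10¹⁷ × (1.637×10⁻⁸ − 2.148×10⁻⁹) = 1.802×10⁹ m²/s².
v = 42450 m/s = 42.45 km/s.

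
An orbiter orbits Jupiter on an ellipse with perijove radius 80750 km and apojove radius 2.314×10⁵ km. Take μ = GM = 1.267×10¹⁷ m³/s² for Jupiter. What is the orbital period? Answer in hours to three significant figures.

Semi-major axis a = (r_p + r_a)/2 = (80750 + 2.3140×10⁵)/2 = 1.5608×10⁵ km = 1.561×10⁸ m.
By Kepler's third law T = 2π√(a³/μ) = 2π × 5.478×10³ = 3.442×10⁴ s.
= 9.561 hours.

T ≈ 9.56 hours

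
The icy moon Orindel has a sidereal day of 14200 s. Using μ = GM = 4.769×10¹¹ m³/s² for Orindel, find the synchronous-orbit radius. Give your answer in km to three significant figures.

r_sync ≈ 1350 km

A synchronous orbit has period T, so by Kepler's third law a = (μT²/4π²)^(1/3).
μT²/4π² = 4.769×10¹¹ × (1.420×10⁴)² / 39.48 = 2.436×10¹⁸ m³.
a = 1.345×10⁶ m = 1345.5 km.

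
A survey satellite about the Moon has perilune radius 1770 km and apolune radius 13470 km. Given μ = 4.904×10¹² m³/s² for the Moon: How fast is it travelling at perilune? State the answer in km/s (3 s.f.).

v ≈ 2.21 km/s

Semi-major axis a = (r_p + r_a)/2 = 7620.0 km = 7.620×10⁶ m.
Vis-viva: v² = μ(2/r − 1/a) = 4.904×10¹² × (1.130×10⁻⁶ − 1.312×10⁻⁷) = 4.898×10⁶ m²/s².
v = 2213 m/s = 2.213 km/s.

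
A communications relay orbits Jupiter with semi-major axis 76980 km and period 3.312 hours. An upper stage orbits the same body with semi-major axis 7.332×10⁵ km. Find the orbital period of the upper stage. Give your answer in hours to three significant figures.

T₂ ≈ 97.4 hours

Kepler's third law: T² ∝ a³, so T₂ = T₁ (a₂/a₁)^(3/2).
a₂/a₁ = 9.525, (a₂/a₁)^(3/2) = 29.39.
T₂ = 3.312 × 29.39 = 97.35 hours.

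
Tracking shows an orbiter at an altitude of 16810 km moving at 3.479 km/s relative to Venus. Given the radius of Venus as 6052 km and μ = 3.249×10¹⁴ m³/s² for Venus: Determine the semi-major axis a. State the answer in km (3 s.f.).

a ≈ 19900 km

r = 6052 + 16810 = 22862 km = 2.286×10⁷ m.
Specific orbital energy ε = v²/2 − μ/r = (3479)²/2 − 3.249×10¹⁴/2.286×10⁷ = -8.160×10⁶ J/kg.
Since ε = −μ/(2a), a = −μ/(2ε) = 1.991×10⁷ m = 19909 km.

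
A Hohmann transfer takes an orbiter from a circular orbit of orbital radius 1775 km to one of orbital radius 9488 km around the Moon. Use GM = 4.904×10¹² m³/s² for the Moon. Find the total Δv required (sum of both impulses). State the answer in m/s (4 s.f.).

r₁ = 1775 km = 1.775×10⁶ m.
r₂ = 9488 km = 9.488×10⁶ m.
Transfer ellipse a_t = (r₁ + r₂)/2 = 5.632×10⁶ m.
At r₁: circular v_c1 = √(μ/r₁) = 1662 m/s; transfer-perilune v_p = √[μ(2/r₁ − 1/a_t)] = 2158 m/s.
Δv₁ = v_p − v_c1 = 495.3 m/s.
At r₂: circular v_c2 = √(μ/r₂) = 718.9 m/s; transfer-apolune v_a = √[μ(2/r₂ − 1/a_t)] = 403.6 m/s.
Δv₂ = v_c2 − v_a = 315.3 m/s.
Total Δv = Δv₁ + Δv₂ = 810.6 m/s.

Δv_total ≈ 810.6 m/s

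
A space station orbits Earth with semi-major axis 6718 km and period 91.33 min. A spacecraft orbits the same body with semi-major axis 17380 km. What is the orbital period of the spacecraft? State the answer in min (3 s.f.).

T₂ ≈ 380 min

Kepler's third law: T² ∝ a³, so T₂ = T₁ (a₂/a₁)^(3/2).
a₂/a₁ = 2.587, (a₂/a₁)^(3/2) = 4.161.
T₂ = 91.33 × 4.161 = 380.0 min.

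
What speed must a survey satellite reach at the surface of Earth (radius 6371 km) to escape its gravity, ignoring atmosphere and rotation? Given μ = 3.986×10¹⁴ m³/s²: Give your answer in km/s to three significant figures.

r = R = 6.371×10⁶ m.
Escape speed v_esc = √(2μ/r) = √(2 × 3.986×10¹⁴ / 6.371×10⁶) = √(1.251×10⁸) = 11190 m/s.
= 11.19 km/s.

v_esc ≈ 11.2 km/s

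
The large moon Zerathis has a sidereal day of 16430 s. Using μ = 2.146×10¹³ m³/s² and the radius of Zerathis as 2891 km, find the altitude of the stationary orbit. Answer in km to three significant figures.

A synchronous orbit has period T, so by Kepler's third law a = (μT²/4π²)^(1/3).
μT²/4π² = 2.146×10¹³ × (1.643×10⁴)² / 39.48 = 1.467×10²⁰ m³.
a = 5.275×10⁶ m = 5274.5 km.
Altitude h = a − R = 5274.5 − 2891 = 2383.5 km.

h_sync ≈ 2380 km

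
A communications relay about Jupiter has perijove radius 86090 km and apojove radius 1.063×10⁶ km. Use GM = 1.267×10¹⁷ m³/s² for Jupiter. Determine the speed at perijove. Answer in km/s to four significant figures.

v ≈ 52.18 km/s

Semi-major axis a = (r_p + r_a)/2 = 5.7454×10⁵ km = 5.745×10⁸ m.
Vis-viva: v² = μ(2/r − 1/a) = 1.267×10¹⁷ × (2.323×10⁻⁸ − 1.741×10⁻⁹) = 2.723×10⁹ m²/s².
v = 52180 m/s = 52.18 km/s.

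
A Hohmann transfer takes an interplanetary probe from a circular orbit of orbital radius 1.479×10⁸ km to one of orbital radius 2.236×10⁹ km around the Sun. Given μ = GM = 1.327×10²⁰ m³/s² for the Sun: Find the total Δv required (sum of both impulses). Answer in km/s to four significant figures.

Δv_total ≈ 16.06 km/s

r₁ = 1.479×10⁸ km = 1.479×10¹¹ m.
r₂ = 2.236×10⁹ km = 2.236×10¹² m.
Transfer ellipse a_t = (r₁ + r₂)/2 = 1.192×10¹² m.
At r₁: circular v_c1 = √(μ/r₁) = 29950 m/s; transfer-perihelion v_p = √[μ(2/r₁ − 1/a_t)] = 41030 m/s.
Δv₁ = v_p − v_c1 = 11070 m/s.
At r₂: circular v_c2 = √(μ/r₂) = 7704 m/s; transfer-aphelion v_a = √[μ(2/r₂ − 1/a_t)] = 2714 m/s.
Δv₂ = v_c2 − v_a = 4990 m/s.
Total Δv = Δv₁ + Δv₂ = 16060 m/s = 16.06 km/s.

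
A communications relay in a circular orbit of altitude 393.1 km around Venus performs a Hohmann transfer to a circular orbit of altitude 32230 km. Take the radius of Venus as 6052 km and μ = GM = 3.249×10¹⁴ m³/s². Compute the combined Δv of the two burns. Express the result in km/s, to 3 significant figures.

r₁ = 6052 + 393.1 = 6445.1 km = 6.4451×10⁶ m.
r₂ = 6052 + 32230 = 38282 km = 3.8282×10⁷ m.
Transfer ellipse a_t = (r₁ + r₂)/2 = 2.236×10⁷ m.
At r₁: circular v_c1 = √(μ/r₁) = 7100 m/s; transfer-periapsis v_p = √[μ(2/r₁ − 1/a_t)] = 9289 m/s.
Δv₁ = v_p − v_c1 = 2189 m/s.
At r₂: circular v_c2 = √(μ/r₂) = 2913 m/s; transfer-apoapsis v_a = √[μ(2/r₂ − 1/a_t)] = 1564 m/s.
Δv₂ = v_c2 − v_a = 1349 m/s.
Total Δv = Δv₁ + Δv₂ = 3539 m/s = 3.539 km/s.

Δv_total ≈ 3.54 km/s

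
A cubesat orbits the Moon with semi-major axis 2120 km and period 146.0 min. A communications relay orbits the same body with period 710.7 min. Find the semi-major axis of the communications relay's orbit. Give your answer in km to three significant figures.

Kepler's third law: a³ ∝ T², so a₂ = a₁ (T₂/T₁)^(2/3).
T₂/T₁ = 4.868, (T₂/T₁)^(2/3) = 2.872.
a₂ = 2120 × 2.872 = 6089 km.

a₂ ≈ 6090 km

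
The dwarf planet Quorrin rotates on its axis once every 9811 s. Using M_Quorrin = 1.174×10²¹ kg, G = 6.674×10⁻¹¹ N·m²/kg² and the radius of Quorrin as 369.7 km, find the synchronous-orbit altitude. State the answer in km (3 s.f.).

μ = GM = 6.674×10⁻¹¹ × 1.174×10²¹ = 7.835×10¹⁰ m³/s².
A synchronous orbit has period T, so by Kepler's third law a = (μT²/4π²)^(1/3).
μT²/4π² = 7.835×10¹⁰ × (9.811×10³)² / 39.48 = 1.910×10¹⁷ m³.
a = 5.759×10⁵ m = 575.94 km.
Altitude h = a − R = 575.94 − 369.7 = 206.24 km.

h_sync ≈ 206 km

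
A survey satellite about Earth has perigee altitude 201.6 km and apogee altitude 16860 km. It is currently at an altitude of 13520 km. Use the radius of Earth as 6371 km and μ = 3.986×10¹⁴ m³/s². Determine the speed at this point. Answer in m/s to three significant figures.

v ≈ 3650 m/s

r_p = 6371 + 201.6 = 6572.6 km = 6.5726×10⁶ m.
r_a = 6371 + 16860 = 23231 km = 2.3231×10⁷ m.
r = 6371 + 13520 = 19891 km = 1.989×10⁷ m.
Semi-major axis a = (r_p + r_a)/2 = 14902 km = 1.490×10⁷ m.
Vis-viva: v² = μ(2/r − 1/a) = 3.986×10¹⁴ × (1.005×10⁻⁷ − 6.711×10⁻⁸) = 1.333×10⁷ m²/s².
v = 3651 m/s.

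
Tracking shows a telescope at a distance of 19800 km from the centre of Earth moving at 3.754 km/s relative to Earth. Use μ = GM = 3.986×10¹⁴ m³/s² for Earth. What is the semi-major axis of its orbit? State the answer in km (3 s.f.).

r = 1.980×10⁷ m.
Specific orbital energy ε = v²/2 − μ/r = (3754)²/2 − 3.986×10¹⁴/1.980×10⁷ = -1.309×10⁷ J/kg.
Since ε = −μ/(2a), a = −μ/(2ε) = 1.523×10⁷ m = 15231 km.

a ≈ 15200 km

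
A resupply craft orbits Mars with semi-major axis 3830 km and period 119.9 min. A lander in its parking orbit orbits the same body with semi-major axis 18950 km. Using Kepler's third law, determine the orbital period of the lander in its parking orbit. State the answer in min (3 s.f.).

Kepler's third law: T² ∝ a³, so T₂ = T₁ (a₂/a₁)^(3/2).
a₂/a₁ = 4.948, (a₂/a₁)^(3/2) = 11.01.
T₂ = 119.9 × 11.01 = 1320 min.

T₂ ≈ 1320 min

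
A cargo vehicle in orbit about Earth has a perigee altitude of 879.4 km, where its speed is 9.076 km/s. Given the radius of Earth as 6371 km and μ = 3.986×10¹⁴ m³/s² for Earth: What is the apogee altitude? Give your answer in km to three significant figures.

r_p = 6371 + 879.4 = 7250.4 km = 7.250×10⁶ m.
Specific energy ε = v²/2 − μ/r = -1.379×10⁷ J/kg, so a = −μ/(2ε) = 1.445×10⁷ m.
The apsides satisfy r_p + r_a = 2a, so the apogee radius is 2a − r_p = 2.166×10⁷ m = 21656 km.
Apogee altitude = 21656 − 6371 = 15285 km.

apogee altitude ≈ 15300 km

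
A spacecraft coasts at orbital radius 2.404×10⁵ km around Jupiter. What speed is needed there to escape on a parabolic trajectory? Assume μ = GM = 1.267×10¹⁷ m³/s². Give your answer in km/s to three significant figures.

r = 2.404×10⁵ km = 2.404×10⁸ m.
Escape speed v_esc = √(2μ/r) = √(2 × 1.267×10¹⁷ / 2.404×10⁸) = √(1.054×10⁹) = 32470 m/s.
= 32.47 km/s.

v_esc ≈ 32.5 km/s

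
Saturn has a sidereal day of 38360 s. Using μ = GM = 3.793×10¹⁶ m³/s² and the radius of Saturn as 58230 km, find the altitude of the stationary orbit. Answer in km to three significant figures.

h_sync ≈ 54000 km

A synchronous orbit has period T, so by Kepler's third law a = (μT²/4π²)^(1/3).
μT²/4π² = 3.793×10¹⁶ × (3.836×10⁴)² / 39.48 = 1.414×10²⁴ m³.
a = 1.122×10⁸ m = 1.1223×10⁵ km.
Altitude h = a − R = 1.1223×10⁵ − 58230 = 54005 km.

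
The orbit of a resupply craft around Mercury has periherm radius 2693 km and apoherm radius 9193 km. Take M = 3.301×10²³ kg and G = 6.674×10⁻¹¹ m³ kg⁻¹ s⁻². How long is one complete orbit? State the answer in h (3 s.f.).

μ = GM = 6.674×10⁻¹¹ × 3.301×10²³ = 2.203×10¹³ m³/s².
Semi-major axis a = (r_p + r_a)/2 = (2693.0 + 9193.0)/2 = 5943.0 km = 5.943×10⁶ m.
By Kepler's third law T = 2π√(a³/μ) = 2π × 3.087×10³ = 1.939×10⁴ s.
= 5.387 h.

T ≈ 5.39 h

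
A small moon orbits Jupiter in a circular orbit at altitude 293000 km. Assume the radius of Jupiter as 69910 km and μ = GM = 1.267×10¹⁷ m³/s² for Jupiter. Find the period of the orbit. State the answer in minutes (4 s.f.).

r = 69910 + 293000 = 362910 km = 3.6291×10⁸ m.
Kepler's third law: T = 2π√(r³/μ) = 2π√((3.629×10⁸)³ / 1.267×10¹⁷).
r³/μ = 3.772×10⁸ s², so T = 2π × 1.942×10⁴ = 1.220×10⁵ s.
Converting: 1.220×10⁵ s ÷ 60.00 = 2034 minutes.

T ≈ 2034 minutes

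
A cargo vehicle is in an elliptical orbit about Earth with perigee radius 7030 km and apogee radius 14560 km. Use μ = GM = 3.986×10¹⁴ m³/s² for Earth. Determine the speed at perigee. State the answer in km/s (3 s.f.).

v ≈ 8.75 km/s

Semi-major axis a = (r_p + r_a)/2 = 10795 km = 1.080×10⁷ m.
Vis-viva: v² = μ(2/r − 1/a) = 3.986×10¹⁴ × (2.845×10⁻⁷ − 9.264×10⁻⁸) = 7.648×10⁷ m²/s².
v = 8745 m/s = 8.745 km/s.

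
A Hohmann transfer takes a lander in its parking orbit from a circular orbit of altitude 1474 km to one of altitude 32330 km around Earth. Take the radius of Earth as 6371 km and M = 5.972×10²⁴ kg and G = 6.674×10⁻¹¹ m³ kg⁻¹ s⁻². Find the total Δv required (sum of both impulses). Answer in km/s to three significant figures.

μ = GM = 6.674×10⁻¹¹ × 5.972×10²⁴ = 3.986×10¹⁴ m³/s².
r₁ = 6371 + 1474 = 7845.0 km = 7.8450×10⁶ m.
r₂ = 6371 + 32330 = 38701 km = 3.8701×10⁷ m.
Transfer ellipse a_t = (r₁ + r₂)/2 = 2.327×10⁷ m.
At r₁: circular v_c1 = √(μ/r₁) = 7128 m/s; transfer-perigee v_p = √[μ(2/r₁ − 1/a_t)] = 9192 m/s.
Δv₁ = v_p − v_c1 = 2064 m/s.
At r₂: circular v_c2 = √(μ/r₂) = 3209 m/s; transfer-apogee v_a = √[μ(2/r₂ − 1/a_t)] = 1863 m/s.
Δv₂ = v_c2 − v_a = 1346 m/s.
Total Δv = Δv₁ + Δv₂ = 3410 m/s = 3.410 km/s.

Δv_total ≈ 3.41 km/s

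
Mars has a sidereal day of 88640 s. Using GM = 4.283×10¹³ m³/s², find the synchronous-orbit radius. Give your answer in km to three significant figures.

A synchronous orbit has period T, so by Kepler's third law a = (μT²/4π²)^(1/3).
μT²/4π² = 4.283×10¹³ × (8.864×10⁴)² / 39.48 = 8.524×10²¹ m³.
a = 2.043×10⁷ m = 20428 km.

r_sync ≈ 20400 km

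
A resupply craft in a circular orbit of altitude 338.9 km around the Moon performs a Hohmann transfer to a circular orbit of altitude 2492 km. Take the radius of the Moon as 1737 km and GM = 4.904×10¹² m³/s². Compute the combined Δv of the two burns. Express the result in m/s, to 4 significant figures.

Δv_total ≈ 446.2 m/s

r₁ = 1737 + 338.9 = 2075.9 km = 2.0759×10⁶ m.
r₂ = 1737 + 2492 = 4229.0 km = 4.2290×10⁶ m.
Transfer ellipse a_t = (r₁ + r₂)/2 = 3.152×10⁶ m.
At r₁: circular v_c1 = √(μ/r₁) = 1537 m/s; transfer-perilune v_p = √[μ(2/r₁ − 1/a_t)] = 1780 m/s.
Δv₁ = v_p − v_c1 = 243.2 m/s.
At r₂: circular v_c2 = √(μ/r₂) = 1077 m/s; transfer-apolune v_a = √[μ(2/r₂ − 1/a_t)] = 873.8 m/s.
Δv₂ = v_c2 − v_a = 203.0 m/s.
Total Δv = Δv₁ + Δv₂ = 446.2 m/s.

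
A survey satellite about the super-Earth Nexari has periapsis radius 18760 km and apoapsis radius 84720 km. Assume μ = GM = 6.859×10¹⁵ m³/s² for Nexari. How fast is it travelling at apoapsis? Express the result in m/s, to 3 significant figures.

Semi-major axis a = (r_p + r_a)/2 = 51740 km = 5.174×10⁷ m.
Vis-viva: v² = μ(2/r − 1/a) = 6.859×10¹⁵ × (2.361×10⁻⁸ − 1.933×10⁻⁸) = 2.935×10⁷ m²/s².
v = 5418 m/s.

v ≈ 5420 m/s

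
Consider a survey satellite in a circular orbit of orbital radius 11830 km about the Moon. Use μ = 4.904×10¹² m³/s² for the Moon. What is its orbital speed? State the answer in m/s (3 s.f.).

r = 11830 km = 1.183×10⁷ m.
For a circular orbit v = √(μ/r) = √(4.904×10¹² / 1.183×10⁷) = √(4.145×10⁵) = 643.8 m/s.

v ≈ 644 m/s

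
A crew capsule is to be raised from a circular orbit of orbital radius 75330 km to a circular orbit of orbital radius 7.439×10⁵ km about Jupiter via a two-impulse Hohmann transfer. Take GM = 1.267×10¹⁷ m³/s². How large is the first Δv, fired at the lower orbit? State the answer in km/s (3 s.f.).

r₁ = 75330 km = 7.533×10⁷ m.
r₂ = 7.439×10⁵ km = 7.439×10⁸ m.
Transfer ellipse a_t = (r₁ + r₂)/2 = 4.096×10⁸ m.
At r₁: circular v_c1 = √(μ/r₁) = 41010 m/s; transfer-perijove v_p = √[μ(2/r₁ − 1/a_t)] = 55270 m/s.
Δv₁ = v_p − v_c1 = 14260 m/s.
= 14.26 km/s.

Δv ≈ 14.3 km/s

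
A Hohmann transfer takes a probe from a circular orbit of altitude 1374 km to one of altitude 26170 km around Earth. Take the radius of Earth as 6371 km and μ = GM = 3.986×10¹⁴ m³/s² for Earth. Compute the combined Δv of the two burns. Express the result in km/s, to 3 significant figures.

r₁ = 6371 + 1374 = 7745.0 km = 7.7450×10⁶ m.
r₂ = 6371 + 26170 = 32541 km = 3.2541×10⁷ m.
Transfer ellipse a_t = (r₁ + r₂)/2 = 2.014×10⁷ m.
At r₁: circular v_c1 = √(μ/r₁) = 7174 m/s; transfer-perigee v_p = √[μ(2/r₁ − 1/a_t)] = 9118 m/s.
Δv₁ = v_p − v_c1 = 1944 m/s.
At r₂: circular v_c2 = √(μ/r₂) = 3500 m/s; transfer-apogee v_a = √[μ(2/r₂ − 1/a_t)] = 2170 m/s.
Δv₂ = v_c2 − v_a = 1330 m/s.
Total Δv = Δv₁ + Δv₂ = 3274 m/s = 3.274 km/s.

Δv_total ≈ 3.27 km/s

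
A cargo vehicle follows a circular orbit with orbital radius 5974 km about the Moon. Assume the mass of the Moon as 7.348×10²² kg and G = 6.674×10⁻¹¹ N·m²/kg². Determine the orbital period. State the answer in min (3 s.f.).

μ = GM = 6.674×10⁻¹¹ × 7.348×10²² = 4.904×10¹² m³/s².
r = 5974 km = 5.974×10⁶ m.
Kepler's third law: T = 2π√(r³/μ) = 2π√((5.974×10⁶)³ / 4.904×10¹²).
r³/μ = 4.348×10⁷ s², so T = 2π × 6.594×10³ = 4.143×10⁴ s.
Converting: 4.143×10⁴ s ÷ 60.00 = 690.5 min.

T ≈ 690 min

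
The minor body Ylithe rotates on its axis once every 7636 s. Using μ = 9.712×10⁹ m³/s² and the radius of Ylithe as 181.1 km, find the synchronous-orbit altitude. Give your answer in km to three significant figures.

A synchronous orbit has period T, so by Kepler's third law a = (μT²/4π²)^(1/3).
μT²/4π² = 9.712×10⁹ × (7.636×10³)² / 39.48 = 1.434×10¹⁶ m³.
a = 2.430×10⁵ m = 242.97 km.
Altitude h = a − R = 242.97 − 181.1 = 61.874 km.

h_sync ≈ 61.9 km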